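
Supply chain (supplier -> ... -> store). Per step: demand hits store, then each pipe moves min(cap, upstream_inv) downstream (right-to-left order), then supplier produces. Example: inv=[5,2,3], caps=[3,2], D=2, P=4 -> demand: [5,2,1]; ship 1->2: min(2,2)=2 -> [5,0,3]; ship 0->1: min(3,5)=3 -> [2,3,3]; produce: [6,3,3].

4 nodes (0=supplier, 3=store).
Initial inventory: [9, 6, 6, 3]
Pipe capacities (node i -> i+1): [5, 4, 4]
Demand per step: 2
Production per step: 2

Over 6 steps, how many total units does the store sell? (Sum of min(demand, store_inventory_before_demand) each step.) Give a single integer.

Answer: 12

Derivation:
Step 1: sold=2 (running total=2) -> [6 7 6 5]
Step 2: sold=2 (running total=4) -> [3 8 6 7]
Step 3: sold=2 (running total=6) -> [2 7 6 9]
Step 4: sold=2 (running total=8) -> [2 5 6 11]
Step 5: sold=2 (running total=10) -> [2 3 6 13]
Step 6: sold=2 (running total=12) -> [2 2 5 15]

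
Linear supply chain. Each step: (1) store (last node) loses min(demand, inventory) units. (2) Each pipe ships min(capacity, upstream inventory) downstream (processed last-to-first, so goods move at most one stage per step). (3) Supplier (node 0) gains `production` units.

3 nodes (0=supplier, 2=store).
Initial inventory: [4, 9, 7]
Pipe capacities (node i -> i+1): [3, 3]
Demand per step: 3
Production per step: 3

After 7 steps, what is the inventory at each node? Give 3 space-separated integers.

Step 1: demand=3,sold=3 ship[1->2]=3 ship[0->1]=3 prod=3 -> inv=[4 9 7]
Step 2: demand=3,sold=3 ship[1->2]=3 ship[0->1]=3 prod=3 -> inv=[4 9 7]
Step 3: demand=3,sold=3 ship[1->2]=3 ship[0->1]=3 prod=3 -> inv=[4 9 7]
Step 4: demand=3,sold=3 ship[1->2]=3 ship[0->1]=3 prod=3 -> inv=[4 9 7]
Step 5: demand=3,sold=3 ship[1->2]=3 ship[0->1]=3 prod=3 -> inv=[4 9 7]
Step 6: demand=3,sold=3 ship[1->2]=3 ship[0->1]=3 prod=3 -> inv=[4 9 7]
Step 7: demand=3,sold=3 ship[1->2]=3 ship[0->1]=3 prod=3 -> inv=[4 9 7]

4 9 7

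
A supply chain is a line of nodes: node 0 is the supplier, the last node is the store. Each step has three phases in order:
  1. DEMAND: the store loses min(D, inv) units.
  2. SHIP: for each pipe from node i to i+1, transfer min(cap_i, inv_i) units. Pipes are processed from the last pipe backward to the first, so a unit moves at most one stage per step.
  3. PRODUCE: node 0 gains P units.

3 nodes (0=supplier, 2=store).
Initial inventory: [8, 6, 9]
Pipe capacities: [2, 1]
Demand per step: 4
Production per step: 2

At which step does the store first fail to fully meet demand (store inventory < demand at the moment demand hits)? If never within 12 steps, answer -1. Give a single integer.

Step 1: demand=4,sold=4 ship[1->2]=1 ship[0->1]=2 prod=2 -> [8 7 6]
Step 2: demand=4,sold=4 ship[1->2]=1 ship[0->1]=2 prod=2 -> [8 8 3]
Step 3: demand=4,sold=3 ship[1->2]=1 ship[0->1]=2 prod=2 -> [8 9 1]
Step 4: demand=4,sold=1 ship[1->2]=1 ship[0->1]=2 prod=2 -> [8 10 1]
Step 5: demand=4,sold=1 ship[1->2]=1 ship[0->1]=2 prod=2 -> [8 11 1]
Step 6: demand=4,sold=1 ship[1->2]=1 ship[0->1]=2 prod=2 -> [8 12 1]
Step 7: demand=4,sold=1 ship[1->2]=1 ship[0->1]=2 prod=2 -> [8 13 1]
Step 8: demand=4,sold=1 ship[1->2]=1 ship[0->1]=2 prod=2 -> [8 14 1]
Step 9: demand=4,sold=1 ship[1->2]=1 ship[0->1]=2 prod=2 -> [8 15 1]
Step 10: demand=4,sold=1 ship[1->2]=1 ship[0->1]=2 prod=2 -> [8 16 1]
Step 11: demand=4,sold=1 ship[1->2]=1 ship[0->1]=2 prod=2 -> [8 17 1]
Step 12: demand=4,sold=1 ship[1->2]=1 ship[0->1]=2 prod=2 -> [8 18 1]
First stockout at step 3

3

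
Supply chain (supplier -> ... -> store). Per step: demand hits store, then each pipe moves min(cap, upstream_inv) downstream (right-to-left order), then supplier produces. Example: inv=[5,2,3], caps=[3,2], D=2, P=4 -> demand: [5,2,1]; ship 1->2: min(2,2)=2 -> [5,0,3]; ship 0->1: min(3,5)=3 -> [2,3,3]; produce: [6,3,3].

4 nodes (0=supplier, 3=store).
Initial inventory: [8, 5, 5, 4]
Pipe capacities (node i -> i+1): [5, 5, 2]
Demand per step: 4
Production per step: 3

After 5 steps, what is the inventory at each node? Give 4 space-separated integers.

Step 1: demand=4,sold=4 ship[2->3]=2 ship[1->2]=5 ship[0->1]=5 prod=3 -> inv=[6 5 8 2]
Step 2: demand=4,sold=2 ship[2->3]=2 ship[1->2]=5 ship[0->1]=5 prod=3 -> inv=[4 5 11 2]
Step 3: demand=4,sold=2 ship[2->3]=2 ship[1->2]=5 ship[0->1]=4 prod=3 -> inv=[3 4 14 2]
Step 4: demand=4,sold=2 ship[2->3]=2 ship[1->2]=4 ship[0->1]=3 prod=3 -> inv=[3 3 16 2]
Step 5: demand=4,sold=2 ship[2->3]=2 ship[1->2]=3 ship[0->1]=3 prod=3 -> inv=[3 3 17 2]

3 3 17 2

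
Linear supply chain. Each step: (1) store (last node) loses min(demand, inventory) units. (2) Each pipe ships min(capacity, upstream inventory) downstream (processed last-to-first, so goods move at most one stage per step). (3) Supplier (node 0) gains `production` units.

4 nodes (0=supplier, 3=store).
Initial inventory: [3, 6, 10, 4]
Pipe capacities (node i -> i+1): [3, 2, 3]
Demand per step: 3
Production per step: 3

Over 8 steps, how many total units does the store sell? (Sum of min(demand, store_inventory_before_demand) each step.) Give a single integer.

Step 1: sold=3 (running total=3) -> [3 7 9 4]
Step 2: sold=3 (running total=6) -> [3 8 8 4]
Step 3: sold=3 (running total=9) -> [3 9 7 4]
Step 4: sold=3 (running total=12) -> [3 10 6 4]
Step 5: sold=3 (running total=15) -> [3 11 5 4]
Step 6: sold=3 (running total=18) -> [3 12 4 4]
Step 7: sold=3 (running total=21) -> [3 13 3 4]
Step 8: sold=3 (running total=24) -> [3 14 2 4]

Answer: 24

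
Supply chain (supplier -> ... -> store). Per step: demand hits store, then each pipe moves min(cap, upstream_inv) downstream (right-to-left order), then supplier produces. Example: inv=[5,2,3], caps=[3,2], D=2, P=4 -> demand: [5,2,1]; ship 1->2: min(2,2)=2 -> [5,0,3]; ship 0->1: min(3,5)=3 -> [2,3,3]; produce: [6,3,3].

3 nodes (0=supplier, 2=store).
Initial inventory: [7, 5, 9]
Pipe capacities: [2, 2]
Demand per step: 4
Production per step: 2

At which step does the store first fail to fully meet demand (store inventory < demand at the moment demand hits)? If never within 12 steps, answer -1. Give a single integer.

Step 1: demand=4,sold=4 ship[1->2]=2 ship[0->1]=2 prod=2 -> [7 5 7]
Step 2: demand=4,sold=4 ship[1->2]=2 ship[0->1]=2 prod=2 -> [7 5 5]
Step 3: demand=4,sold=4 ship[1->2]=2 ship[0->1]=2 prod=2 -> [7 5 3]
Step 4: demand=4,sold=3 ship[1->2]=2 ship[0->1]=2 prod=2 -> [7 5 2]
Step 5: demand=4,sold=2 ship[1->2]=2 ship[0->1]=2 prod=2 -> [7 5 2]
Step 6: demand=4,sold=2 ship[1->2]=2 ship[0->1]=2 prod=2 -> [7 5 2]
Step 7: demand=4,sold=2 ship[1->2]=2 ship[0->1]=2 prod=2 -> [7 5 2]
Step 8: demand=4,sold=2 ship[1->2]=2 ship[0->1]=2 prod=2 -> [7 5 2]
Step 9: demand=4,sold=2 ship[1->2]=2 ship[0->1]=2 prod=2 -> [7 5 2]
Step 10: demand=4,sold=2 ship[1->2]=2 ship[0->1]=2 prod=2 -> [7 5 2]
Step 11: demand=4,sold=2 ship[1->2]=2 ship[0->1]=2 prod=2 -> [7 5 2]
Step 12: demand=4,sold=2 ship[1->2]=2 ship[0->1]=2 prod=2 -> [7 5 2]
First stockout at step 4

4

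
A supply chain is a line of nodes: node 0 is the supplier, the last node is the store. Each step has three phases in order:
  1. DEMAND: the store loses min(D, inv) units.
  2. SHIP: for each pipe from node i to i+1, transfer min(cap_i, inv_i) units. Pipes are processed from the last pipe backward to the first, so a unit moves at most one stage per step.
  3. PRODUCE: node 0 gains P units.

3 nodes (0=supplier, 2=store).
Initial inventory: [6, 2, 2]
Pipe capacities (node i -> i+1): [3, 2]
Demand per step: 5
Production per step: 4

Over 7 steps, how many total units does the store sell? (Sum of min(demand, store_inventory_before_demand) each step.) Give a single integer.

Answer: 14

Derivation:
Step 1: sold=2 (running total=2) -> [7 3 2]
Step 2: sold=2 (running total=4) -> [8 4 2]
Step 3: sold=2 (running total=6) -> [9 5 2]
Step 4: sold=2 (running total=8) -> [10 6 2]
Step 5: sold=2 (running total=10) -> [11 7 2]
Step 6: sold=2 (running total=12) -> [12 8 2]
Step 7: sold=2 (running total=14) -> [13 9 2]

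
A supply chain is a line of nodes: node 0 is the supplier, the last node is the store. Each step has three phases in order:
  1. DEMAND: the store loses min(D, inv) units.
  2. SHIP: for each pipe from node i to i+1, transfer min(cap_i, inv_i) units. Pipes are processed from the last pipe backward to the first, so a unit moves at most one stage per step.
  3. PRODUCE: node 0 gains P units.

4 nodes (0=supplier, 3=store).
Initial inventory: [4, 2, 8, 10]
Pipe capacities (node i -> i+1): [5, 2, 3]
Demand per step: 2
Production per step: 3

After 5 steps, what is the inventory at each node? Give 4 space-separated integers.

Step 1: demand=2,sold=2 ship[2->3]=3 ship[1->2]=2 ship[0->1]=4 prod=3 -> inv=[3 4 7 11]
Step 2: demand=2,sold=2 ship[2->3]=3 ship[1->2]=2 ship[0->1]=3 prod=3 -> inv=[3 5 6 12]
Step 3: demand=2,sold=2 ship[2->3]=3 ship[1->2]=2 ship[0->1]=3 prod=3 -> inv=[3 6 5 13]
Step 4: demand=2,sold=2 ship[2->3]=3 ship[1->2]=2 ship[0->1]=3 prod=3 -> inv=[3 7 4 14]
Step 5: demand=2,sold=2 ship[2->3]=3 ship[1->2]=2 ship[0->1]=3 prod=3 -> inv=[3 8 3 15]

3 8 3 15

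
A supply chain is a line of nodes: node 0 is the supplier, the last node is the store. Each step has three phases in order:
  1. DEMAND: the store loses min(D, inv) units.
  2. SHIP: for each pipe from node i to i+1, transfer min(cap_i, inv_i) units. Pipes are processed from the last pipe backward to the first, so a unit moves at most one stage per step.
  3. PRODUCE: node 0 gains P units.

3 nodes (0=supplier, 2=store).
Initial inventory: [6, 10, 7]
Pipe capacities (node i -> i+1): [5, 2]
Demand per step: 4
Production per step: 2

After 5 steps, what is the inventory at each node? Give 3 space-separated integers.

Step 1: demand=4,sold=4 ship[1->2]=2 ship[0->1]=5 prod=2 -> inv=[3 13 5]
Step 2: demand=4,sold=4 ship[1->2]=2 ship[0->1]=3 prod=2 -> inv=[2 14 3]
Step 3: demand=4,sold=3 ship[1->2]=2 ship[0->1]=2 prod=2 -> inv=[2 14 2]
Step 4: demand=4,sold=2 ship[1->2]=2 ship[0->1]=2 prod=2 -> inv=[2 14 2]
Step 5: demand=4,sold=2 ship[1->2]=2 ship[0->1]=2 prod=2 -> inv=[2 14 2]

2 14 2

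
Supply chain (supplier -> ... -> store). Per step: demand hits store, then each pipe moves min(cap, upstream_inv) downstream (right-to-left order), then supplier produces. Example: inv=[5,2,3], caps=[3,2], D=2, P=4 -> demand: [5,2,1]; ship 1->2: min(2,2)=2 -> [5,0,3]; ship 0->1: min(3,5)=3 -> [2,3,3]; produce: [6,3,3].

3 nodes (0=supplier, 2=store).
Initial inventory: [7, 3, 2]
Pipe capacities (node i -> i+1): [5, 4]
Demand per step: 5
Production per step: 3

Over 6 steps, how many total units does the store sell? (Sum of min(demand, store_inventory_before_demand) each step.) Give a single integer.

Answer: 21

Derivation:
Step 1: sold=2 (running total=2) -> [5 5 3]
Step 2: sold=3 (running total=5) -> [3 6 4]
Step 3: sold=4 (running total=9) -> [3 5 4]
Step 4: sold=4 (running total=13) -> [3 4 4]
Step 5: sold=4 (running total=17) -> [3 3 4]
Step 6: sold=4 (running total=21) -> [3 3 3]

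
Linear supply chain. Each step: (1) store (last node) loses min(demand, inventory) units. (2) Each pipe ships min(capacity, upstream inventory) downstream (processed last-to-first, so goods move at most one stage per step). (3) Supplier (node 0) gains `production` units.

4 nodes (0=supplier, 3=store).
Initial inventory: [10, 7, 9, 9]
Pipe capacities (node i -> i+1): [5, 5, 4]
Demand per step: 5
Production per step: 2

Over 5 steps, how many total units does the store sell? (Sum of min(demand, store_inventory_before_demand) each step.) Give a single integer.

Step 1: sold=5 (running total=5) -> [7 7 10 8]
Step 2: sold=5 (running total=10) -> [4 7 11 7]
Step 3: sold=5 (running total=15) -> [2 6 12 6]
Step 4: sold=5 (running total=20) -> [2 3 13 5]
Step 5: sold=5 (running total=25) -> [2 2 12 4]

Answer: 25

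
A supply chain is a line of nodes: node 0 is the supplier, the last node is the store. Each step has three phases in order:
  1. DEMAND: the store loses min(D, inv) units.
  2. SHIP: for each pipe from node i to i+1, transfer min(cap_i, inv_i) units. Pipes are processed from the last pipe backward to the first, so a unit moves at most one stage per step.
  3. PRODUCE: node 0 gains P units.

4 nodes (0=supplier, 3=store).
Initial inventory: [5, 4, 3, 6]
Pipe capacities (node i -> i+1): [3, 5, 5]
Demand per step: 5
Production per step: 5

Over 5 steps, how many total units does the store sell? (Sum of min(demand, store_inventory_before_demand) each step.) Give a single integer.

Answer: 19

Derivation:
Step 1: sold=5 (running total=5) -> [7 3 4 4]
Step 2: sold=4 (running total=9) -> [9 3 3 4]
Step 3: sold=4 (running total=13) -> [11 3 3 3]
Step 4: sold=3 (running total=16) -> [13 3 3 3]
Step 5: sold=3 (running total=19) -> [15 3 3 3]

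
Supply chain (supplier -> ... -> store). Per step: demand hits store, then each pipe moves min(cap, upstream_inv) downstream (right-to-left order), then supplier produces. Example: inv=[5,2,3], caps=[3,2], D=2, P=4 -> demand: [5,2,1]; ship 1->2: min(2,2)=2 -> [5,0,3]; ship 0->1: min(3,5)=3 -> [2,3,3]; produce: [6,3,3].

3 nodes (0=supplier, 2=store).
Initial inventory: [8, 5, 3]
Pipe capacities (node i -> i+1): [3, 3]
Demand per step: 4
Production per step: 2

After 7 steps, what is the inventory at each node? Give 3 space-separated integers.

Step 1: demand=4,sold=3 ship[1->2]=3 ship[0->1]=3 prod=2 -> inv=[7 5 3]
Step 2: demand=4,sold=3 ship[1->2]=3 ship[0->1]=3 prod=2 -> inv=[6 5 3]
Step 3: demand=4,sold=3 ship[1->2]=3 ship[0->1]=3 prod=2 -> inv=[5 5 3]
Step 4: demand=4,sold=3 ship[1->2]=3 ship[0->1]=3 prod=2 -> inv=[4 5 3]
Step 5: demand=4,sold=3 ship[1->2]=3 ship[0->1]=3 prod=2 -> inv=[3 5 3]
Step 6: demand=4,sold=3 ship[1->2]=3 ship[0->1]=3 prod=2 -> inv=[2 5 3]
Step 7: demand=4,sold=3 ship[1->2]=3 ship[0->1]=2 prod=2 -> inv=[2 4 3]

2 4 3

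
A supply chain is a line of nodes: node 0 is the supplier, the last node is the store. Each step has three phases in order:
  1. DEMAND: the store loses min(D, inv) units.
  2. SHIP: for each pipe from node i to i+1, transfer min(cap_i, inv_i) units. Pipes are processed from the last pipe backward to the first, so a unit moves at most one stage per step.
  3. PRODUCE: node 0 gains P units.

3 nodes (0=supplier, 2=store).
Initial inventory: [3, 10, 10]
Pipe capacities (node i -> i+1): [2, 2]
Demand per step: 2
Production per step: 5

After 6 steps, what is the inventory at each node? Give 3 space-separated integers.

Step 1: demand=2,sold=2 ship[1->2]=2 ship[0->1]=2 prod=5 -> inv=[6 10 10]
Step 2: demand=2,sold=2 ship[1->2]=2 ship[0->1]=2 prod=5 -> inv=[9 10 10]
Step 3: demand=2,sold=2 ship[1->2]=2 ship[0->1]=2 prod=5 -> inv=[12 10 10]
Step 4: demand=2,sold=2 ship[1->2]=2 ship[0->1]=2 prod=5 -> inv=[15 10 10]
Step 5: demand=2,sold=2 ship[1->2]=2 ship[0->1]=2 prod=5 -> inv=[18 10 10]
Step 6: demand=2,sold=2 ship[1->2]=2 ship[0->1]=2 prod=5 -> inv=[21 10 10]

21 10 10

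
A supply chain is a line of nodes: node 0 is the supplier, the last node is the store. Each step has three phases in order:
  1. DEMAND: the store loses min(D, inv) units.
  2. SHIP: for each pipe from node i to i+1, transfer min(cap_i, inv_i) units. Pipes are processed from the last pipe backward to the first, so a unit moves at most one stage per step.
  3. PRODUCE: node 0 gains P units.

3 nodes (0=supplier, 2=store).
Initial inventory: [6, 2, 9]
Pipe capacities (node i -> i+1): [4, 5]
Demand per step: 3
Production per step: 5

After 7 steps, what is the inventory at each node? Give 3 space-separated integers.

Step 1: demand=3,sold=3 ship[1->2]=2 ship[0->1]=4 prod=5 -> inv=[7 4 8]
Step 2: demand=3,sold=3 ship[1->2]=4 ship[0->1]=4 prod=5 -> inv=[8 4 9]
Step 3: demand=3,sold=3 ship[1->2]=4 ship[0->1]=4 prod=5 -> inv=[9 4 10]
Step 4: demand=3,sold=3 ship[1->2]=4 ship[0->1]=4 prod=5 -> inv=[10 4 11]
Step 5: demand=3,sold=3 ship[1->2]=4 ship[0->1]=4 prod=5 -> inv=[11 4 12]
Step 6: demand=3,sold=3 ship[1->2]=4 ship[0->1]=4 prod=5 -> inv=[12 4 13]
Step 7: demand=3,sold=3 ship[1->2]=4 ship[0->1]=4 prod=5 -> inv=[13 4 14]

13 4 14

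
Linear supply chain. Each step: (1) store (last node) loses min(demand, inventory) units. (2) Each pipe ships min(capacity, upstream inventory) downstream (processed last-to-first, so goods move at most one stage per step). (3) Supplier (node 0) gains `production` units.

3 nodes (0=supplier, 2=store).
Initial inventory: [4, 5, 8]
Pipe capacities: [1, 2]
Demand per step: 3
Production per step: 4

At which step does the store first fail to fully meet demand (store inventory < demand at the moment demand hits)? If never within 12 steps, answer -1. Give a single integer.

Step 1: demand=3,sold=3 ship[1->2]=2 ship[0->1]=1 prod=4 -> [7 4 7]
Step 2: demand=3,sold=3 ship[1->2]=2 ship[0->1]=1 prod=4 -> [10 3 6]
Step 3: demand=3,sold=3 ship[1->2]=2 ship[0->1]=1 prod=4 -> [13 2 5]
Step 4: demand=3,sold=3 ship[1->2]=2 ship[0->1]=1 prod=4 -> [16 1 4]
Step 5: demand=3,sold=3 ship[1->2]=1 ship[0->1]=1 prod=4 -> [19 1 2]
Step 6: demand=3,sold=2 ship[1->2]=1 ship[0->1]=1 prod=4 -> [22 1 1]
Step 7: demand=3,sold=1 ship[1->2]=1 ship[0->1]=1 prod=4 -> [25 1 1]
Step 8: demand=3,sold=1 ship[1->2]=1 ship[0->1]=1 prod=4 -> [28 1 1]
Step 9: demand=3,sold=1 ship[1->2]=1 ship[0->1]=1 prod=4 -> [31 1 1]
Step 10: demand=3,sold=1 ship[1->2]=1 ship[0->1]=1 prod=4 -> [34 1 1]
Step 11: demand=3,sold=1 ship[1->2]=1 ship[0->1]=1 prod=4 -> [37 1 1]
Step 12: demand=3,sold=1 ship[1->2]=1 ship[0->1]=1 prod=4 -> [40 1 1]
First stockout at step 6

6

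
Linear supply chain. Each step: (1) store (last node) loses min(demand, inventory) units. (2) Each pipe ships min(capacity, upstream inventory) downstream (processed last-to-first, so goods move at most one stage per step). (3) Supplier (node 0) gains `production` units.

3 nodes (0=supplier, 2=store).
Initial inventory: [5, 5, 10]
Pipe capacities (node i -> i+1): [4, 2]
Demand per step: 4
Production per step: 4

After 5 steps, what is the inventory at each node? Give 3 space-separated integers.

Step 1: demand=4,sold=4 ship[1->2]=2 ship[0->1]=4 prod=4 -> inv=[5 7 8]
Step 2: demand=4,sold=4 ship[1->2]=2 ship[0->1]=4 prod=4 -> inv=[5 9 6]
Step 3: demand=4,sold=4 ship[1->2]=2 ship[0->1]=4 prod=4 -> inv=[5 11 4]
Step 4: demand=4,sold=4 ship[1->2]=2 ship[0->1]=4 prod=4 -> inv=[5 13 2]
Step 5: demand=4,sold=2 ship[1->2]=2 ship[0->1]=4 prod=4 -> inv=[5 15 2]

5 15 2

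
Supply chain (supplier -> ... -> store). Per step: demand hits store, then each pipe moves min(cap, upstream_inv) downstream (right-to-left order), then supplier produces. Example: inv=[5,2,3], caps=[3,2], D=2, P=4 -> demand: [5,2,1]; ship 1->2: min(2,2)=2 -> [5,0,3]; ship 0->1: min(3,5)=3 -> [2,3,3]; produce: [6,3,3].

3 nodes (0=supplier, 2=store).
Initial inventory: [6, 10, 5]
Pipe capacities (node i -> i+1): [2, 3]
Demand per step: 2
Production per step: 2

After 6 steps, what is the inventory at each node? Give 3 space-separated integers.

Step 1: demand=2,sold=2 ship[1->2]=3 ship[0->1]=2 prod=2 -> inv=[6 9 6]
Step 2: demand=2,sold=2 ship[1->2]=3 ship[0->1]=2 prod=2 -> inv=[6 8 7]
Step 3: demand=2,sold=2 ship[1->2]=3 ship[0->1]=2 prod=2 -> inv=[6 7 8]
Step 4: demand=2,sold=2 ship[1->2]=3 ship[0->1]=2 prod=2 -> inv=[6 6 9]
Step 5: demand=2,sold=2 ship[1->2]=3 ship[0->1]=2 prod=2 -> inv=[6 5 10]
Step 6: demand=2,sold=2 ship[1->2]=3 ship[0->1]=2 prod=2 -> inv=[6 4 11]

6 4 11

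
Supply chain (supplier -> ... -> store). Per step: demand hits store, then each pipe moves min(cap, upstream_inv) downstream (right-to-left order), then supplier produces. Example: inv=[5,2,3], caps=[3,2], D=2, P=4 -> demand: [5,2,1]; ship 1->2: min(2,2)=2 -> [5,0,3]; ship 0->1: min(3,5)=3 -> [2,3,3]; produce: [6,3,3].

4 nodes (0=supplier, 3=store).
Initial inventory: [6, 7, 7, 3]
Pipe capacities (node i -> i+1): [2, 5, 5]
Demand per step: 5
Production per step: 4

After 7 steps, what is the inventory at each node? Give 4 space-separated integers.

Step 1: demand=5,sold=3 ship[2->3]=5 ship[1->2]=5 ship[0->1]=2 prod=4 -> inv=[8 4 7 5]
Step 2: demand=5,sold=5 ship[2->3]=5 ship[1->2]=4 ship[0->1]=2 prod=4 -> inv=[10 2 6 5]
Step 3: demand=5,sold=5 ship[2->3]=5 ship[1->2]=2 ship[0->1]=2 prod=4 -> inv=[12 2 3 5]
Step 4: demand=5,sold=5 ship[2->3]=3 ship[1->2]=2 ship[0->1]=2 prod=4 -> inv=[14 2 2 3]
Step 5: demand=5,sold=3 ship[2->3]=2 ship[1->2]=2 ship[0->1]=2 prod=4 -> inv=[16 2 2 2]
Step 6: demand=5,sold=2 ship[2->3]=2 ship[1->2]=2 ship[0->1]=2 prod=4 -> inv=[18 2 2 2]
Step 7: demand=5,sold=2 ship[2->3]=2 ship[1->2]=2 ship[0->1]=2 prod=4 -> inv=[20 2 2 2]

20 2 2 2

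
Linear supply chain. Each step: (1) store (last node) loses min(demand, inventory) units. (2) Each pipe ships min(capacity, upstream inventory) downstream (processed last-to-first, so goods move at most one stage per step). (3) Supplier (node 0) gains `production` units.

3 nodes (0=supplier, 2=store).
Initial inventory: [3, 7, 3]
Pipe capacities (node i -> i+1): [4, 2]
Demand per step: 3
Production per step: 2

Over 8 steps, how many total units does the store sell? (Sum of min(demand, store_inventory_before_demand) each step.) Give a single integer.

Step 1: sold=3 (running total=3) -> [2 8 2]
Step 2: sold=2 (running total=5) -> [2 8 2]
Step 3: sold=2 (running total=7) -> [2 8 2]
Step 4: sold=2 (running total=9) -> [2 8 2]
Step 5: sold=2 (running total=11) -> [2 8 2]
Step 6: sold=2 (running total=13) -> [2 8 2]
Step 7: sold=2 (running total=15) -> [2 8 2]
Step 8: sold=2 (running total=17) -> [2 8 2]

Answer: 17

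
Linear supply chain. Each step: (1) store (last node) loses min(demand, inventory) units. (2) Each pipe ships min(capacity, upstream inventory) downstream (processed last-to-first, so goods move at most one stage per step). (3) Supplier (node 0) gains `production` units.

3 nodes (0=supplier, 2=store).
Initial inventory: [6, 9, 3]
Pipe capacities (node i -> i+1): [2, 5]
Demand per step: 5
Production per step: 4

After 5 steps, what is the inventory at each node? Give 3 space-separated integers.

Step 1: demand=5,sold=3 ship[1->2]=5 ship[0->1]=2 prod=4 -> inv=[8 6 5]
Step 2: demand=5,sold=5 ship[1->2]=5 ship[0->1]=2 prod=4 -> inv=[10 3 5]
Step 3: demand=5,sold=5 ship[1->2]=3 ship[0->1]=2 prod=4 -> inv=[12 2 3]
Step 4: demand=5,sold=3 ship[1->2]=2 ship[0->1]=2 prod=4 -> inv=[14 2 2]
Step 5: demand=5,sold=2 ship[1->2]=2 ship[0->1]=2 prod=4 -> inv=[16 2 2]

16 2 2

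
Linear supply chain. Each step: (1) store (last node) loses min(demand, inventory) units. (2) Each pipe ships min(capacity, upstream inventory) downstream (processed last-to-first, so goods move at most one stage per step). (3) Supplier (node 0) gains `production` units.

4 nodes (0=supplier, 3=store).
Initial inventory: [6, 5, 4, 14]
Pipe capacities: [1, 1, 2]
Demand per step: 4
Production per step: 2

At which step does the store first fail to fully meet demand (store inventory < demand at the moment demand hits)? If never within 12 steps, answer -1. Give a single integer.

Step 1: demand=4,sold=4 ship[2->3]=2 ship[1->2]=1 ship[0->1]=1 prod=2 -> [7 5 3 12]
Step 2: demand=4,sold=4 ship[2->3]=2 ship[1->2]=1 ship[0->1]=1 prod=2 -> [8 5 2 10]
Step 3: demand=4,sold=4 ship[2->3]=2 ship[1->2]=1 ship[0->1]=1 prod=2 -> [9 5 1 8]
Step 4: demand=4,sold=4 ship[2->3]=1 ship[1->2]=1 ship[0->1]=1 prod=2 -> [10 5 1 5]
Step 5: demand=4,sold=4 ship[2->3]=1 ship[1->2]=1 ship[0->1]=1 prod=2 -> [11 5 1 2]
Step 6: demand=4,sold=2 ship[2->3]=1 ship[1->2]=1 ship[0->1]=1 prod=2 -> [12 5 1 1]
Step 7: demand=4,sold=1 ship[2->3]=1 ship[1->2]=1 ship[0->1]=1 prod=2 -> [13 5 1 1]
Step 8: demand=4,sold=1 ship[2->3]=1 ship[1->2]=1 ship[0->1]=1 prod=2 -> [14 5 1 1]
Step 9: demand=4,sold=1 ship[2->3]=1 ship[1->2]=1 ship[0->1]=1 prod=2 -> [15 5 1 1]
Step 10: demand=4,sold=1 ship[2->3]=1 ship[1->2]=1 ship[0->1]=1 prod=2 -> [16 5 1 1]
Step 11: demand=4,sold=1 ship[2->3]=1 ship[1->2]=1 ship[0->1]=1 prod=2 -> [17 5 1 1]
Step 12: demand=4,sold=1 ship[2->3]=1 ship[1->2]=1 ship[0->1]=1 prod=2 -> [18 5 1 1]
First stockout at step 6

6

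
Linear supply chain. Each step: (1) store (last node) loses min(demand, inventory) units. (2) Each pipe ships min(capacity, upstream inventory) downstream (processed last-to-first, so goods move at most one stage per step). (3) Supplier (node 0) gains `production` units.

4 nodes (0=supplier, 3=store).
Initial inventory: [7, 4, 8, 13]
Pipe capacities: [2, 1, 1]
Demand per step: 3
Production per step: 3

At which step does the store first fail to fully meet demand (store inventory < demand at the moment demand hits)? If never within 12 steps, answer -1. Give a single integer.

Step 1: demand=3,sold=3 ship[2->3]=1 ship[1->2]=1 ship[0->1]=2 prod=3 -> [8 5 8 11]
Step 2: demand=3,sold=3 ship[2->3]=1 ship[1->2]=1 ship[0->1]=2 prod=3 -> [9 6 8 9]
Step 3: demand=3,sold=3 ship[2->3]=1 ship[1->2]=1 ship[0->1]=2 prod=3 -> [10 7 8 7]
Step 4: demand=3,sold=3 ship[2->3]=1 ship[1->2]=1 ship[0->1]=2 prod=3 -> [11 8 8 5]
Step 5: demand=3,sold=3 ship[2->3]=1 ship[1->2]=1 ship[0->1]=2 prod=3 -> [12 9 8 3]
Step 6: demand=3,sold=3 ship[2->3]=1 ship[1->2]=1 ship[0->1]=2 prod=3 -> [13 10 8 1]
Step 7: demand=3,sold=1 ship[2->3]=1 ship[1->2]=1 ship[0->1]=2 prod=3 -> [14 11 8 1]
Step 8: demand=3,sold=1 ship[2->3]=1 ship[1->2]=1 ship[0->1]=2 prod=3 -> [15 12 8 1]
Step 9: demand=3,sold=1 ship[2->3]=1 ship[1->2]=1 ship[0->1]=2 prod=3 -> [16 13 8 1]
Step 10: demand=3,sold=1 ship[2->3]=1 ship[1->2]=1 ship[0->1]=2 prod=3 -> [17 14 8 1]
Step 11: demand=3,sold=1 ship[2->3]=1 ship[1->2]=1 ship[0->1]=2 prod=3 -> [18 15 8 1]
Step 12: demand=3,sold=1 ship[2->3]=1 ship[1->2]=1 ship[0->1]=2 prod=3 -> [19 16 8 1]
First stockout at step 7

7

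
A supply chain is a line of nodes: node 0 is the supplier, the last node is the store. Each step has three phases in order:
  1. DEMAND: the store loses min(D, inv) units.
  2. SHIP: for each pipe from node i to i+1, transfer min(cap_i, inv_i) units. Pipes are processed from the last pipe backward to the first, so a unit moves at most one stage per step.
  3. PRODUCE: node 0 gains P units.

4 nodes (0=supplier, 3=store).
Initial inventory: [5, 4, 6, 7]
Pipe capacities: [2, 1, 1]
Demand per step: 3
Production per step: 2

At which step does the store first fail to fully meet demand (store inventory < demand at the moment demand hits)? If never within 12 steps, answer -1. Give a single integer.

Step 1: demand=3,sold=3 ship[2->3]=1 ship[1->2]=1 ship[0->1]=2 prod=2 -> [5 5 6 5]
Step 2: demand=3,sold=3 ship[2->3]=1 ship[1->2]=1 ship[0->1]=2 prod=2 -> [5 6 6 3]
Step 3: demand=3,sold=3 ship[2->3]=1 ship[1->2]=1 ship[0->1]=2 prod=2 -> [5 7 6 1]
Step 4: demand=3,sold=1 ship[2->3]=1 ship[1->2]=1 ship[0->1]=2 prod=2 -> [5 8 6 1]
Step 5: demand=3,sold=1 ship[2->3]=1 ship[1->2]=1 ship[0->1]=2 prod=2 -> [5 9 6 1]
Step 6: demand=3,sold=1 ship[2->3]=1 ship[1->2]=1 ship[0->1]=2 prod=2 -> [5 10 6 1]
Step 7: demand=3,sold=1 ship[2->3]=1 ship[1->2]=1 ship[0->1]=2 prod=2 -> [5 11 6 1]
Step 8: demand=3,sold=1 ship[2->3]=1 ship[1->2]=1 ship[0->1]=2 prod=2 -> [5 12 6 1]
Step 9: demand=3,sold=1 ship[2->3]=1 ship[1->2]=1 ship[0->1]=2 prod=2 -> [5 13 6 1]
Step 10: demand=3,sold=1 ship[2->3]=1 ship[1->2]=1 ship[0->1]=2 prod=2 -> [5 14 6 1]
Step 11: demand=3,sold=1 ship[2->3]=1 ship[1->2]=1 ship[0->1]=2 prod=2 -> [5 15 6 1]
Step 12: demand=3,sold=1 ship[2->3]=1 ship[1->2]=1 ship[0->1]=2 prod=2 -> [5 16 6 1]
First stockout at step 4

4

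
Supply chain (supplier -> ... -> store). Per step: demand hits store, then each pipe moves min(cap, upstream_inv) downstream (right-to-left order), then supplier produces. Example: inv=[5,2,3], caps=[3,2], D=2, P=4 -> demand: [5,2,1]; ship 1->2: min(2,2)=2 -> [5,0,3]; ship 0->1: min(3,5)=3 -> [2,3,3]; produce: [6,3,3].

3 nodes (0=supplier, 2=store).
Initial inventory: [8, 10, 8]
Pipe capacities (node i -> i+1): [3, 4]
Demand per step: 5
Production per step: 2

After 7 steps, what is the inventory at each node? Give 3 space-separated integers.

Step 1: demand=5,sold=5 ship[1->2]=4 ship[0->1]=3 prod=2 -> inv=[7 9 7]
Step 2: demand=5,sold=5 ship[1->2]=4 ship[0->1]=3 prod=2 -> inv=[6 8 6]
Step 3: demand=5,sold=5 ship[1->2]=4 ship[0->1]=3 prod=2 -> inv=[5 7 5]
Step 4: demand=5,sold=5 ship[1->2]=4 ship[0->1]=3 prod=2 -> inv=[4 6 4]
Step 5: demand=5,sold=4 ship[1->2]=4 ship[0->1]=3 prod=2 -> inv=[3 5 4]
Step 6: demand=5,sold=4 ship[1->2]=4 ship[0->1]=3 prod=2 -> inv=[2 4 4]
Step 7: demand=5,sold=4 ship[1->2]=4 ship[0->1]=2 prod=2 -> inv=[2 2 4]

2 2 4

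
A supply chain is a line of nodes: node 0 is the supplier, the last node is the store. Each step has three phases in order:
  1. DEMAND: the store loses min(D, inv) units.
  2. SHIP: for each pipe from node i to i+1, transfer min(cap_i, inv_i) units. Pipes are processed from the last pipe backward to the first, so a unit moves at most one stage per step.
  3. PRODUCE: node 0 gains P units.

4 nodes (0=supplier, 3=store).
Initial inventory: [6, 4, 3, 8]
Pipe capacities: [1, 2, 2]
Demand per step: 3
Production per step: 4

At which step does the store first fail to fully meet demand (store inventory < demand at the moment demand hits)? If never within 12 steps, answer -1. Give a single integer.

Step 1: demand=3,sold=3 ship[2->3]=2 ship[1->2]=2 ship[0->1]=1 prod=4 -> [9 3 3 7]
Step 2: demand=3,sold=3 ship[2->3]=2 ship[1->2]=2 ship[0->1]=1 prod=4 -> [12 2 3 6]
Step 3: demand=3,sold=3 ship[2->3]=2 ship[1->2]=2 ship[0->1]=1 prod=4 -> [15 1 3 5]
Step 4: demand=3,sold=3 ship[2->3]=2 ship[1->2]=1 ship[0->1]=1 prod=4 -> [18 1 2 4]
Step 5: demand=3,sold=3 ship[2->3]=2 ship[1->2]=1 ship[0->1]=1 prod=4 -> [21 1 1 3]
Step 6: demand=3,sold=3 ship[2->3]=1 ship[1->2]=1 ship[0->1]=1 prod=4 -> [24 1 1 1]
Step 7: demand=3,sold=1 ship[2->3]=1 ship[1->2]=1 ship[0->1]=1 prod=4 -> [27 1 1 1]
Step 8: demand=3,sold=1 ship[2->3]=1 ship[1->2]=1 ship[0->1]=1 prod=4 -> [30 1 1 1]
Step 9: demand=3,sold=1 ship[2->3]=1 ship[1->2]=1 ship[0->1]=1 prod=4 -> [33 1 1 1]
Step 10: demand=3,sold=1 ship[2->3]=1 ship[1->2]=1 ship[0->1]=1 prod=4 -> [36 1 1 1]
Step 11: demand=3,sold=1 ship[2->3]=1 ship[1->2]=1 ship[0->1]=1 prod=4 -> [39 1 1 1]
Step 12: demand=3,sold=1 ship[2->3]=1 ship[1->2]=1 ship[0->1]=1 prod=4 -> [42 1 1 1]
First stockout at step 7

7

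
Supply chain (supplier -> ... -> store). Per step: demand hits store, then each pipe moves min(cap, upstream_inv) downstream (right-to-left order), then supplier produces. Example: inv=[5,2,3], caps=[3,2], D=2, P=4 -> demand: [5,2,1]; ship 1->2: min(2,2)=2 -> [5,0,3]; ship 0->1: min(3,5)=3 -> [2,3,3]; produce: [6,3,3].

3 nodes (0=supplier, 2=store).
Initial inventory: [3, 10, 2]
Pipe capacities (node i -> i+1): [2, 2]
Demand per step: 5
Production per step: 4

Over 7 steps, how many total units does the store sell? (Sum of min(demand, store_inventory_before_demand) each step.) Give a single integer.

Answer: 14

Derivation:
Step 1: sold=2 (running total=2) -> [5 10 2]
Step 2: sold=2 (running total=4) -> [7 10 2]
Step 3: sold=2 (running total=6) -> [9 10 2]
Step 4: sold=2 (running total=8) -> [11 10 2]
Step 5: sold=2 (running total=10) -> [13 10 2]
Step 6: sold=2 (running total=12) -> [15 10 2]
Step 7: sold=2 (running total=14) -> [17 10 2]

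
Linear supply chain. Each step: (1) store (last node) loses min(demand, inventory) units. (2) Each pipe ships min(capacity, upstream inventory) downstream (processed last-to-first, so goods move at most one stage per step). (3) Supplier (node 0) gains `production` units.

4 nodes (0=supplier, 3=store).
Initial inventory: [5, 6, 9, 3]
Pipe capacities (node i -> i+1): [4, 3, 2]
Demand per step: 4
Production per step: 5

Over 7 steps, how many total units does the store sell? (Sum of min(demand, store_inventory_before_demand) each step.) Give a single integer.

Answer: 15

Derivation:
Step 1: sold=3 (running total=3) -> [6 7 10 2]
Step 2: sold=2 (running total=5) -> [7 8 11 2]
Step 3: sold=2 (running total=7) -> [8 9 12 2]
Step 4: sold=2 (running total=9) -> [9 10 13 2]
Step 5: sold=2 (running total=11) -> [10 11 14 2]
Step 6: sold=2 (running total=13) -> [11 12 15 2]
Step 7: sold=2 (running total=15) -> [12 13 16 2]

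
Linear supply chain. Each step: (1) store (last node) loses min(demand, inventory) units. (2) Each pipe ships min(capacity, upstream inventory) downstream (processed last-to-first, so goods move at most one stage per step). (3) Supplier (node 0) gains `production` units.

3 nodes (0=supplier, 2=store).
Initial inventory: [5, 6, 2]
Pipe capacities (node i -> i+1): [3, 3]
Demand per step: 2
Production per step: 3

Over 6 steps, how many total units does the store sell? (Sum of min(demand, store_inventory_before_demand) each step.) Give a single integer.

Answer: 12

Derivation:
Step 1: sold=2 (running total=2) -> [5 6 3]
Step 2: sold=2 (running total=4) -> [5 6 4]
Step 3: sold=2 (running total=6) -> [5 6 5]
Step 4: sold=2 (running total=8) -> [5 6 6]
Step 5: sold=2 (running total=10) -> [5 6 7]
Step 6: sold=2 (running total=12) -> [5 6 8]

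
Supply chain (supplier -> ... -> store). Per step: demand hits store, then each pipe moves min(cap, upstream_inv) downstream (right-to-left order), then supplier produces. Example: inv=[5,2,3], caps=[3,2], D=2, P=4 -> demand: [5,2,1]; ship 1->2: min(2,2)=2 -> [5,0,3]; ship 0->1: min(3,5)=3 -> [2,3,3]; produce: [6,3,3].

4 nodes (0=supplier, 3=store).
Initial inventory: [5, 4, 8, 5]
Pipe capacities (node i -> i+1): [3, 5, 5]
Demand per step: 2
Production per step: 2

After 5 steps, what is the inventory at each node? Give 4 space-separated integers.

Step 1: demand=2,sold=2 ship[2->3]=5 ship[1->2]=4 ship[0->1]=3 prod=2 -> inv=[4 3 7 8]
Step 2: demand=2,sold=2 ship[2->3]=5 ship[1->2]=3 ship[0->1]=3 prod=2 -> inv=[3 3 5 11]
Step 3: demand=2,sold=2 ship[2->3]=5 ship[1->2]=3 ship[0->1]=3 prod=2 -> inv=[2 3 3 14]
Step 4: demand=2,sold=2 ship[2->3]=3 ship[1->2]=3 ship[0->1]=2 prod=2 -> inv=[2 2 3 15]
Step 5: demand=2,sold=2 ship[2->3]=3 ship[1->2]=2 ship[0->1]=2 prod=2 -> inv=[2 2 2 16]

2 2 2 16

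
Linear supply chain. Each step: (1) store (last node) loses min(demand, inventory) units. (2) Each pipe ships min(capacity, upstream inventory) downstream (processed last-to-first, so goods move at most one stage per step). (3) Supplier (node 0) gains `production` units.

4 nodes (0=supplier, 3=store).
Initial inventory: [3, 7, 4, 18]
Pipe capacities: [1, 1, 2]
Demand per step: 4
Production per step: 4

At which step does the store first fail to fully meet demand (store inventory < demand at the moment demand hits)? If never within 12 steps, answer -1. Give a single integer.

Step 1: demand=4,sold=4 ship[2->3]=2 ship[1->2]=1 ship[0->1]=1 prod=4 -> [6 7 3 16]
Step 2: demand=4,sold=4 ship[2->3]=2 ship[1->2]=1 ship[0->1]=1 prod=4 -> [9 7 2 14]
Step 3: demand=4,sold=4 ship[2->3]=2 ship[1->2]=1 ship[0->1]=1 prod=4 -> [12 7 1 12]
Step 4: demand=4,sold=4 ship[2->3]=1 ship[1->2]=1 ship[0->1]=1 prod=4 -> [15 7 1 9]
Step 5: demand=4,sold=4 ship[2->3]=1 ship[1->2]=1 ship[0->1]=1 prod=4 -> [18 7 1 6]
Step 6: demand=4,sold=4 ship[2->3]=1 ship[1->2]=1 ship[0->1]=1 prod=4 -> [21 7 1 3]
Step 7: demand=4,sold=3 ship[2->3]=1 ship[1->2]=1 ship[0->1]=1 prod=4 -> [24 7 1 1]
Step 8: demand=4,sold=1 ship[2->3]=1 ship[1->2]=1 ship[0->1]=1 prod=4 -> [27 7 1 1]
Step 9: demand=4,sold=1 ship[2->3]=1 ship[1->2]=1 ship[0->1]=1 prod=4 -> [30 7 1 1]
Step 10: demand=4,sold=1 ship[2->3]=1 ship[1->2]=1 ship[0->1]=1 prod=4 -> [33 7 1 1]
Step 11: demand=4,sold=1 ship[2->3]=1 ship[1->2]=1 ship[0->1]=1 prod=4 -> [36 7 1 1]
Step 12: demand=4,sold=1 ship[2->3]=1 ship[1->2]=1 ship[0->1]=1 prod=4 -> [39 7 1 1]
First stockout at step 7

7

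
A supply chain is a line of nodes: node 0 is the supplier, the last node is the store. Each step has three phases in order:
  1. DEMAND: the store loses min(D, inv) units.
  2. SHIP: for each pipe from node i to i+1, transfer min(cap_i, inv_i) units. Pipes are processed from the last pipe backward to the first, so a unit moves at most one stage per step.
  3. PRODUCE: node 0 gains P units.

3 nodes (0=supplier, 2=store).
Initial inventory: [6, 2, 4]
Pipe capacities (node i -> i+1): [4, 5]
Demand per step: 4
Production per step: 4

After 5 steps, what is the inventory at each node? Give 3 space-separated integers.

Step 1: demand=4,sold=4 ship[1->2]=2 ship[0->1]=4 prod=4 -> inv=[6 4 2]
Step 2: demand=4,sold=2 ship[1->2]=4 ship[0->1]=4 prod=4 -> inv=[6 4 4]
Step 3: demand=4,sold=4 ship[1->2]=4 ship[0->1]=4 prod=4 -> inv=[6 4 4]
Step 4: demand=4,sold=4 ship[1->2]=4 ship[0->1]=4 prod=4 -> inv=[6 4 4]
Step 5: demand=4,sold=4 ship[1->2]=4 ship[0->1]=4 prod=4 -> inv=[6 4 4]

6 4 4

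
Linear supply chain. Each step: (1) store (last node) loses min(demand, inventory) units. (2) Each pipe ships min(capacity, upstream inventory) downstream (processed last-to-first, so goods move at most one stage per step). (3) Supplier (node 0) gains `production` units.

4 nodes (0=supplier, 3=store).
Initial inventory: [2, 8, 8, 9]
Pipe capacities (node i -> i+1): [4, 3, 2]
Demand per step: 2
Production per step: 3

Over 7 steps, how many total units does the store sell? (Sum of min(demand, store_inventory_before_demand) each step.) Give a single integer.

Answer: 14

Derivation:
Step 1: sold=2 (running total=2) -> [3 7 9 9]
Step 2: sold=2 (running total=4) -> [3 7 10 9]
Step 3: sold=2 (running total=6) -> [3 7 11 9]
Step 4: sold=2 (running total=8) -> [3 7 12 9]
Step 5: sold=2 (running total=10) -> [3 7 13 9]
Step 6: sold=2 (running total=12) -> [3 7 14 9]
Step 7: sold=2 (running total=14) -> [3 7 15 9]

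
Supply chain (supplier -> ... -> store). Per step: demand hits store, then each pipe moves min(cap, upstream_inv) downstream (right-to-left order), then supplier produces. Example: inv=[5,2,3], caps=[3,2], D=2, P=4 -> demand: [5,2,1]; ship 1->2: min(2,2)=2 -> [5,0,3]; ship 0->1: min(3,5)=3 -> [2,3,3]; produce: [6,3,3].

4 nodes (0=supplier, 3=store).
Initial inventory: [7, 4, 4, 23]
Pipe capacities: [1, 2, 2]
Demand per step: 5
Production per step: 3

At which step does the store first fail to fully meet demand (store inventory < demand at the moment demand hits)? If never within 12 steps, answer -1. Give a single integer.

Step 1: demand=5,sold=5 ship[2->3]=2 ship[1->2]=2 ship[0->1]=1 prod=3 -> [9 3 4 20]
Step 2: demand=5,sold=5 ship[2->3]=2 ship[1->2]=2 ship[0->1]=1 prod=3 -> [11 2 4 17]
Step 3: demand=5,sold=5 ship[2->3]=2 ship[1->2]=2 ship[0->1]=1 prod=3 -> [13 1 4 14]
Step 4: demand=5,sold=5 ship[2->3]=2 ship[1->2]=1 ship[0->1]=1 prod=3 -> [15 1 3 11]
Step 5: demand=5,sold=5 ship[2->3]=2 ship[1->2]=1 ship[0->1]=1 prod=3 -> [17 1 2 8]
Step 6: demand=5,sold=5 ship[2->3]=2 ship[1->2]=1 ship[0->1]=1 prod=3 -> [19 1 1 5]
Step 7: demand=5,sold=5 ship[2->3]=1 ship[1->2]=1 ship[0->1]=1 prod=3 -> [21 1 1 1]
Step 8: demand=5,sold=1 ship[2->3]=1 ship[1->2]=1 ship[0->1]=1 prod=3 -> [23 1 1 1]
Step 9: demand=5,sold=1 ship[2->3]=1 ship[1->2]=1 ship[0->1]=1 prod=3 -> [25 1 1 1]
Step 10: demand=5,sold=1 ship[2->3]=1 ship[1->2]=1 ship[0->1]=1 prod=3 -> [27 1 1 1]
Step 11: demand=5,sold=1 ship[2->3]=1 ship[1->2]=1 ship[0->1]=1 prod=3 -> [29 1 1 1]
Step 12: demand=5,sold=1 ship[2->3]=1 ship[1->2]=1 ship[0->1]=1 prod=3 -> [31 1 1 1]
First stockout at step 8

8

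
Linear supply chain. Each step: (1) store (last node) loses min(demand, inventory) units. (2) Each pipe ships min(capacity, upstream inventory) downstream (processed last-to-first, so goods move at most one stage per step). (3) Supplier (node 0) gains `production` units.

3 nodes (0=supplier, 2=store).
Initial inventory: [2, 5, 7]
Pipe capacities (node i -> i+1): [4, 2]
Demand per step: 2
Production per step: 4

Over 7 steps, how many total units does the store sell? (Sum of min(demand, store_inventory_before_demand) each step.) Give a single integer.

Step 1: sold=2 (running total=2) -> [4 5 7]
Step 2: sold=2 (running total=4) -> [4 7 7]
Step 3: sold=2 (running total=6) -> [4 9 7]
Step 4: sold=2 (running total=8) -> [4 11 7]
Step 5: sold=2 (running total=10) -> [4 13 7]
Step 6: sold=2 (running total=12) -> [4 15 7]
Step 7: sold=2 (running total=14) -> [4 17 7]

Answer: 14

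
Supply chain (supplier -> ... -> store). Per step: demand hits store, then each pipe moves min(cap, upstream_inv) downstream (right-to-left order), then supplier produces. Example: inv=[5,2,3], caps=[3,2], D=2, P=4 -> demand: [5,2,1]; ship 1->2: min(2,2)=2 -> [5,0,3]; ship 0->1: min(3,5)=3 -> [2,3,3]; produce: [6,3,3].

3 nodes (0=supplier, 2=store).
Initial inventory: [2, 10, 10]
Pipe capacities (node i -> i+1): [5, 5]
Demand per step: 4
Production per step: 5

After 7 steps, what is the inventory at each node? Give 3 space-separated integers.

Step 1: demand=4,sold=4 ship[1->2]=5 ship[0->1]=2 prod=5 -> inv=[5 7 11]
Step 2: demand=4,sold=4 ship[1->2]=5 ship[0->1]=5 prod=5 -> inv=[5 7 12]
Step 3: demand=4,sold=4 ship[1->2]=5 ship[0->1]=5 prod=5 -> inv=[5 7 13]
Step 4: demand=4,sold=4 ship[1->2]=5 ship[0->1]=5 prod=5 -> inv=[5 7 14]
Step 5: demand=4,sold=4 ship[1->2]=5 ship[0->1]=5 prod=5 -> inv=[5 7 15]
Step 6: demand=4,sold=4 ship[1->2]=5 ship[0->1]=5 prod=5 -> inv=[5 7 16]
Step 7: demand=4,sold=4 ship[1->2]=5 ship[0->1]=5 prod=5 -> inv=[5 7 17]

5 7 17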